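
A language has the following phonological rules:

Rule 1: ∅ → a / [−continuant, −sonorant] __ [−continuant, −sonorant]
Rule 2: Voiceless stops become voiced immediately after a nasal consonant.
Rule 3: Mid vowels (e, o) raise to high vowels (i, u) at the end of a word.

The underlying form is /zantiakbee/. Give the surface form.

zandiakabei

Rule 1 (stop-cluster a-epenthesis): /k/ and /b/ form a stop–stop cluster, so [a] is inserted between them. /zantiakbee/ → zantiakabee.
Rule 2 (post-nasal voicing): /t/ is a voiceless stop immediately after the nasal /n/, so it voices to [d]. /zantiakabee/ → zandiakabee.
Rule 3 (final vowel raising): /e/ is a mid vowel in word-final position, so it raises to [i]. /zandiakabee/ → zandiakabei.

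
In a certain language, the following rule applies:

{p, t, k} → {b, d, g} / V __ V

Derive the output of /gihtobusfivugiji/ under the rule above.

No segment of /gihtobusfivugiji/ meets the structural description of the rule, so the form surfaces unchanged.

gihtobusfivugiji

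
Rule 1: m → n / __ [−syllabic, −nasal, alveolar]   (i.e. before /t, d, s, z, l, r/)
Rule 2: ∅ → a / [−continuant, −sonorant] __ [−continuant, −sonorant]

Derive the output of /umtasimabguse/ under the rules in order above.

Rule 1 (nasal place assimilation): /m/ precedes the alveolar consonant /t/, so it assimilates in place to [n]. /umtasimabguse/ → untasimabguse.
Rule 2 (stop-cluster a-epenthesis): /b/ and /g/ form a stop–stop cluster, so [a] is inserted between them. /untasimabguse/ → untasimabaguse.

untasimabaguse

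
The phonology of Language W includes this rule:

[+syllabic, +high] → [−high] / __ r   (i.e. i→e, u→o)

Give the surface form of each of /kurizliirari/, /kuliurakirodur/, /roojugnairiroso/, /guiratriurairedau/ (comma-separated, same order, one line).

korizlierari, kuliorakerodor, roojugnaereroso, gueratrioraeredau

/kurizliirari/: /u/ is a high vowel immediately before /r/, so it lowers to [o]. /i/ is a high vowel immediately before /r/, so it lowers to [e]. → [korizlierari].
/kuliurakirodur/: /u/ is a high vowel immediately before /r/, so it lowers to [o]. /i/ is a high vowel immediately before /r/, so it lowers to [e]. /u/ is a high vowel immediately before /r/, so it lowers to [o]. → [kuliorakerodor].
/roojugnairiroso/: /i/ is a high vowel immediately before /r/, so it lowers to [e]. /i/ is a high vowel immediately before /r/, so it lowers to [e]. → [roojugnaereroso].
/guiratriurairedau/: /i/ is a high vowel immediately before /r/, so it lowers to [e]. /u/ is a high vowel immediately before /r/, so it lowers to [o]. /i/ is a high vowel immediately before /r/, so it lowers to [e]. → [gueratrioraeredau].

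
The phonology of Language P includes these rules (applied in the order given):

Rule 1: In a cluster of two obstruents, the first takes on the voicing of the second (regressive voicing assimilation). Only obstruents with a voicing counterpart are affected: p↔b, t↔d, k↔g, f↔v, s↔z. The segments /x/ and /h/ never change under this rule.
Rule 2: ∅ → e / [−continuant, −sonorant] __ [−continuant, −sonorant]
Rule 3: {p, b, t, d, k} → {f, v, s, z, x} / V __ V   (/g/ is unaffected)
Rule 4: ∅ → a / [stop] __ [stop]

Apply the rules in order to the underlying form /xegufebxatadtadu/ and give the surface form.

Rule 1 (regressive voicing assimilation): /b/ precedes the voiceless obstruent /x/, so it devoices to [p] by assimilation. /d/ precedes the voiceless obstruent /t/, so it devoices to [t] by assimilation. /xegufebxatadtadu/ → xegufepxatattadu.
Rule 2 (stop-cluster e-epenthesis): /t/ and /t/ form a stop–stop cluster, so [e] is inserted between them. /xegufepxatattadu/ → xegufepxatatetadu.
Rule 3 (intervocalic spirantization): /t/ is a stop between vowels /a/ and /a/, so it spirantizes to the fricative [s]. /t/ is a stop between vowels /a/ and /e/, so it spirantizes to the fricative [s]. /t/ is a stop between vowels /e/ and /a/, so it spirantizes to the fricative [s]. /d/ is a stop between vowels /a/ and /u/, so it spirantizes to the fricative [z]. /xegufepxatatetadu/ → xegufepxasasesazu.
Rule 4 (stop-cluster a-epenthesis): no segment meets the environment; /xegufepxasasesazu/ is unchanged.

xegufepxasasesazu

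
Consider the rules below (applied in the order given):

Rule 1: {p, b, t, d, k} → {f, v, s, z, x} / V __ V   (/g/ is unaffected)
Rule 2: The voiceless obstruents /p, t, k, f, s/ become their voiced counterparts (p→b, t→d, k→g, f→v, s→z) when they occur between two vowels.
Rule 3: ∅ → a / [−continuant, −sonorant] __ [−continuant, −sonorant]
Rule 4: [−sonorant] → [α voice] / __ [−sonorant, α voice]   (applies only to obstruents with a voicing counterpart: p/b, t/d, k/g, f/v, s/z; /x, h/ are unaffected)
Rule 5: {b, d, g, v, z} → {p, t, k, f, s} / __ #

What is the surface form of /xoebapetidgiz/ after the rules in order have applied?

xoevavezidagis

Rule 1 (intervocalic spirantization): /b/ is a stop between vowels /e/ and /a/, so it spirantizes to the fricative [v]. /p/ is a stop between vowels /a/ and /e/, so it spirantizes to the fricative [f]. /t/ is a stop between vowels /e/ and /i/, so it spirantizes to the fricative [s]. /xoebapetidgiz/ → xoevafesidgiz.
Rule 2 (intervocalic voicing): /f/ is a voiceless obstruent between vowels /a/ and /e/, so it voices to [v]. /s/ is a voiceless obstruent between vowels /e/ and /i/, so it voices to [z]. /xoevafesidgiz/ → xoevavezidgiz.
Rule 3 (stop-cluster a-epenthesis): /d/ and /g/ form a stop–stop cluster, so [a] is inserted between them. /xoevavezidgiz/ → xoevavezidagiz.
Rule 4 (regressive voicing assimilation): no segment meets the environment; /xoevavezidagiz/ is unchanged.
Rule 5 (final devoicing): /z/ is a voiced obstruent in word-final position, so it devoices to [s]. /xoevavezidagiz/ → xoevavezidagis.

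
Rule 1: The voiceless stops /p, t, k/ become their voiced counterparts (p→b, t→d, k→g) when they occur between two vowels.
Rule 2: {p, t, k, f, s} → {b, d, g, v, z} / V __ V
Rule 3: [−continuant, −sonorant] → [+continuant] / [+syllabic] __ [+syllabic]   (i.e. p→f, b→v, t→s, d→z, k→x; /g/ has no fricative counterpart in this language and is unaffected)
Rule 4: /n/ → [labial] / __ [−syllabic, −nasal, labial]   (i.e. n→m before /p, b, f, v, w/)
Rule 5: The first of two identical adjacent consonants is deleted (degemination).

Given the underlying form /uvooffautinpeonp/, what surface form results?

uvoofauzimpeomp

Rule 1 (intervocalic voicing): /t/ is a voiceless stop between vowels /u/ and /i/, so it voices to [d]. /uvooffautinpeonp/ → uvooffaudinpeonp.
Rule 2 (intervocalic voicing): no segment meets the environment; /uvooffaudinpeonp/ is unchanged.
Rule 3 (intervocalic spirantization): /d/ is a stop between vowels /u/ and /i/, so it spirantizes to the fricative [z]. /uvooffaudinpeonp/ → uvooffauzinpeonp.
Rule 4 (nasal place assimilation): /n/ precedes the labial consonant /p/, so it assimilates in place to [m]. /n/ precedes the labial consonant /p/, so it assimilates in place to [m]. /uvooffauzinpeonp/ → uvooffauzimpeomp.
Rule 5 (degemination): /ff/ is a geminate; the first /f/ deletes. /uvooffauzimpeomp/ → uvoofauzimpeomp.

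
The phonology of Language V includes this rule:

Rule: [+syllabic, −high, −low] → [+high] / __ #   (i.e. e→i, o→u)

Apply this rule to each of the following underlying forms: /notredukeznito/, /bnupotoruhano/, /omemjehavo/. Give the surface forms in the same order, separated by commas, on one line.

/notredukeznito/: /o/ is a mid vowel in word-final position, so it raises to [u]. → [notredukeznitu].
/bnupotoruhano/: /o/ is a mid vowel in word-final position, so it raises to [u]. → [bnupotoruhanu].
/omemjehavo/: /o/ is a mid vowel in word-final position, so it raises to [u]. → [omemjehavu].

notredukeznitu, bnupotoruhanu, omemjehavu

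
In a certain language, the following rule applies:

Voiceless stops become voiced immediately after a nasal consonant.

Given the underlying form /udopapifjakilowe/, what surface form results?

No segment of /udopapifjakilowe/ meets the structural description of the rule, so the form surfaces unchanged.

udopapifjakilowe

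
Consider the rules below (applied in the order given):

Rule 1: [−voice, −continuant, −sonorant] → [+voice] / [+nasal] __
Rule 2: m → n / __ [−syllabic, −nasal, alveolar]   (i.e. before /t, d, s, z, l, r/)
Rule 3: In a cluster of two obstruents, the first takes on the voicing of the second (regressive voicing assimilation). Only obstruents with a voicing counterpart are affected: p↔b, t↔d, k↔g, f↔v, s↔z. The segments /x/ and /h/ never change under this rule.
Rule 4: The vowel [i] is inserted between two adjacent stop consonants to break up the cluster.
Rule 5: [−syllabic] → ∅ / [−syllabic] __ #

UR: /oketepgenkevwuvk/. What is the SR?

Rule 1 (post-nasal voicing): /k/ is a voiceless stop immediately after the nasal /n/, so it voices to [g]. /oketepgenkevwuvk/ → oketepgengevwuvk.
Rule 2 (nasal place assimilation): no segment meets the environment; /oketepgengevwuvk/ is unchanged.
Rule 3 (regressive voicing assimilation): /p/ precedes the voiced obstruent /g/, so it voices to [b] by assimilation. /v/ precedes the voiceless obstruent /k/, so it devoices to [f] by assimilation. /oketepgengevwuvk/ → oketebgengevwufk.
Rule 4 (stop-cluster i-epenthesis): /b/ and /g/ form a stop–stop cluster, so [i] is inserted between them. /oketebgengevwufk/ → oketebigengevwufk.
Rule 5 (final cluster simplification): /k/ is the second consonant of a word-final cluster /fk/, so it deletes. /oketebigengevwufk/ → oketebigengevwuf.

oketebigengevwuf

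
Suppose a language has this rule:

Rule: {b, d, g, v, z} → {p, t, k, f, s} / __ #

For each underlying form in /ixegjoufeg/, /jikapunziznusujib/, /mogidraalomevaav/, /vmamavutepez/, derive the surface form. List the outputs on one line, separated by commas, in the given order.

ixegjoufek, jikapunziznusujip, mogidraalomevaaf, vmamavutepes

/ixegjoufeg/: /g/ is a voiced obstruent in word-final position, so it devoices to [k]. → [ixegjoufek].
/jikapunziznusujib/: /b/ is a voiced obstruent in word-final position, so it devoices to [p]. → [jikapunziznusujip].
/mogidraalomevaav/: /v/ is a voiced obstruent in word-final position, so it devoices to [f]. → [mogidraalomevaaf].
/vmamavutepez/: /z/ is a voiced obstruent in word-final position, so it devoices to [s]. → [vmamavutepes].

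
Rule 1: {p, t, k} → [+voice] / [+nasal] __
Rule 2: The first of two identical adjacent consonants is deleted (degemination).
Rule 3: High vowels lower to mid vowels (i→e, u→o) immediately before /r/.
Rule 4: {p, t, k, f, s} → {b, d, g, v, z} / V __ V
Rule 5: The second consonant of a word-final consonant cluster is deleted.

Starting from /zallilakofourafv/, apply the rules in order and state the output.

zalilagovooraf

Rule 1 (post-nasal voicing): no segment meets the environment; /zallilakofourafv/ is unchanged.
Rule 2 (degemination): /ll/ is a geminate; the first /l/ deletes. /zallilakofourafv/ → zalilakofourafv.
Rule 3 (pre-rhotic lowering): /u/ is a high vowel immediately before /r/, so it lowers to [o]. /zalilakofourafv/ → zalilakofoorafv.
Rule 4 (intervocalic voicing): /k/ is a voiceless obstruent between vowels /a/ and /o/, so it voices to [g]. /f/ is a voiceless obstruent between vowels /o/ and /o/, so it voices to [v]. /zalilakofoorafv/ → zalilagovoorafv.
Rule 5 (final cluster simplification): /v/ is the second consonant of a word-final cluster /fv/, so it deletes. /zalilagovoorafv/ → zalilagovooraf.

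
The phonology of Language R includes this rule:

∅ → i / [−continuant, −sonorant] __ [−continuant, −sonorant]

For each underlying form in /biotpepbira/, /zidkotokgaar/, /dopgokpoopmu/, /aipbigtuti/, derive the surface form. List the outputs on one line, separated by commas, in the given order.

/biotpepbira/: /t/ and /p/ form a stop–stop cluster, so [i] is inserted between them. /p/ and /b/ form a stop–stop cluster, so [i] is inserted between them. → [biotipepibira].
/zidkotokgaar/: /d/ and /k/ form a stop–stop cluster, so [i] is inserted between them. /k/ and /g/ form a stop–stop cluster, so [i] is inserted between them. → [zidikotokigaar].
/dopgokpoopmu/: /p/ and /g/ form a stop–stop cluster, so [i] is inserted between them. /k/ and /p/ form a stop–stop cluster, so [i] is inserted between them. → [dopigokipoopmu].
/aipbigtuti/: /p/ and /b/ form a stop–stop cluster, so [i] is inserted between them. /g/ and /t/ form a stop–stop cluster, so [i] is inserted between them. → [aipibigituti].

biotipepibira, zidikotokigaar, dopigokipoopmu, aipibigituti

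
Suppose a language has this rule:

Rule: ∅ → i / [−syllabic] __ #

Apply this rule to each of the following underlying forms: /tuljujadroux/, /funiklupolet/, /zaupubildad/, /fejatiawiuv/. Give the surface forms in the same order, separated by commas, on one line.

/tuljujadroux/: the form ends in the consonant /x/, so [i] is inserted word-finally. → [tuljujadrouxi].
/funiklupolet/: the form ends in the consonant /t/, so [i] is inserted word-finally. → [funiklupoleti].
/zaupubildad/: the form ends in the consonant /d/, so [i] is inserted word-finally. → [zaupubildadi].
/fejatiawiuv/: the form ends in the consonant /v/, so [i] is inserted word-finally. → [fejatiawiuvi].

tuljujadrouxi, funiklupoleti, zaupubildadi, fejatiawiuvi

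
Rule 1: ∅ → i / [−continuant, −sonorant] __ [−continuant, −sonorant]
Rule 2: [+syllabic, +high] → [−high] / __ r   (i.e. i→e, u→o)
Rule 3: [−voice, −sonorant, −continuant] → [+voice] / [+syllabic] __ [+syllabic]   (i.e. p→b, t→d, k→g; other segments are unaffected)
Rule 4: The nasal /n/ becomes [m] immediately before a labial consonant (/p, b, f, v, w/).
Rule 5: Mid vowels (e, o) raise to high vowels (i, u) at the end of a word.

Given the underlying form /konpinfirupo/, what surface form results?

kompimferubu

Rule 1 (stop-cluster i-epenthesis): no segment meets the environment; /konpinfirupo/ is unchanged.
Rule 2 (pre-rhotic lowering): /i/ is a high vowel immediately before /r/, so it lowers to [e]. /konpinfirupo/ → konpinferupo.
Rule 3 (intervocalic voicing): /p/ is a voiceless stop between vowels /u/ and /o/, so it voices to [b]. /konpinferupo/ → konpinferubo.
Rule 4 (nasal place assimilation): /n/ precedes the labial consonant /p/, so it assimilates in place to [m]. /n/ precedes the labial consonant /f/, so it assimilates in place to [m]. /konpinferubo/ → kompimferubo.
Rule 5 (final vowel raising): /o/ is a mid vowel in word-final position, so it raises to [u]. /kompimferubo/ → kompimferubu.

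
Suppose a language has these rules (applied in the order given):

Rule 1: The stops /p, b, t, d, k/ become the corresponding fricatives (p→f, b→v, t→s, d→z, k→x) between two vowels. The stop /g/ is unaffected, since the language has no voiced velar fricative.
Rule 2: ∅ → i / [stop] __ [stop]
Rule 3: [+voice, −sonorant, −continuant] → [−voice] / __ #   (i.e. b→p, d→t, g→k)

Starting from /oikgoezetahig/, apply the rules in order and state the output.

Rule 1 (intervocalic spirantization): /t/ is a stop between vowels /e/ and /a/, so it spirantizes to the fricative [s]. /oikgoezetahig/ → oikgoezesahig.
Rule 2 (stop-cluster i-epenthesis): /k/ and /g/ form a stop–stop cluster, so [i] is inserted between them. /oikgoezesahig/ → oikigoezesahig.
Rule 3 (final devoicing): /g/ is a voiced stop in word-final position, so it devoices to [k]. /oikigoezesahig/ → oikigoezesahik.

oikigoezesahik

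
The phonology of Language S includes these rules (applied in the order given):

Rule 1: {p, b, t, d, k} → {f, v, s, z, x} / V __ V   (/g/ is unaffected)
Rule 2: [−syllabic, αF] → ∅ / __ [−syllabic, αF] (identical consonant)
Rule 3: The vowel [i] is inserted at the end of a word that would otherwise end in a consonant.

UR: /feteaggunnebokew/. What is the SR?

Rule 1 (intervocalic spirantization): /t/ is a stop between vowels /e/ and /e/, so it spirantizes to the fricative [s]. /b/ is a stop between vowels /e/ and /o/, so it spirantizes to the fricative [v]. /k/ is a stop between vowels /o/ and /e/, so it spirantizes to the fricative [x]. /feteaggunnebokew/ → feseaggunnevoxew.
Rule 2 (degemination): /gg/ is a geminate; the first /g/ deletes. /nn/ is a geminate; the first /n/ deletes. /feseaggunnevoxew/ → feseagunevoxew.
Rule 3 (final i-epenthesis): the form ends in the consonant /w/, so [i] is inserted word-finally. /feseagunevoxew/ → feseagunevoxewi.

feseagunevoxewi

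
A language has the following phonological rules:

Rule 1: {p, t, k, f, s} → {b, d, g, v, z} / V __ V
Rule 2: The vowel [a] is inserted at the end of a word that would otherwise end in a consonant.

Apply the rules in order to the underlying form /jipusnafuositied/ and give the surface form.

jibusnavuozidieda

Rule 1 (intervocalic voicing): /p/ is a voiceless obstruent between vowels /i/ and /u/, so it voices to [b]. /f/ is a voiceless obstruent between vowels /a/ and /u/, so it voices to [v]. /s/ is a voiceless obstruent between vowels /o/ and /i/, so it voices to [z]. /t/ is a voiceless obstruent between vowels /i/ and /i/, so it voices to [d]. /jipusnafuositied/ → jibusnavuozidied.
Rule 2 (final a-epenthesis): the form ends in the consonant /d/, so [a] is inserted word-finally. /jibusnavuozidied/ → jibusnavuozidieda.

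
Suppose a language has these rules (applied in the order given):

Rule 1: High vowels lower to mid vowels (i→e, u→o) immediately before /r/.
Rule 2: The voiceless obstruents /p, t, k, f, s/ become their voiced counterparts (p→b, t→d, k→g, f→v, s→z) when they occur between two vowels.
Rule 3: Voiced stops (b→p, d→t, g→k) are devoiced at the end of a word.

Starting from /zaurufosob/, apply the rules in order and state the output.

Rule 1 (pre-rhotic lowering): /u/ is a high vowel immediately before /r/, so it lowers to [o]. /zaurufosob/ → zaorufosob.
Rule 2 (intervocalic voicing): /f/ is a voiceless obstruent between vowels /u/ and /o/, so it voices to [v]. /s/ is a voiceless obstruent between vowels /o/ and /o/, so it voices to [z]. /zaorufosob/ → zaoruvozob.
Rule 3 (final devoicing): /b/ is a voiced stop in word-final position, so it devoices to [p]. /zaoruvozob/ → zaoruvozop.

zaoruvozop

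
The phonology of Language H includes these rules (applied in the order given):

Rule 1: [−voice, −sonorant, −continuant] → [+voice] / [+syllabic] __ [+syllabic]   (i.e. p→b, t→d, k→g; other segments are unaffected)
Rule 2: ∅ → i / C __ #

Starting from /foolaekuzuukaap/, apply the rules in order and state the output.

Rule 1 (intervocalic voicing): /k/ is a voiceless stop between vowels /e/ and /u/, so it voices to [g]. /k/ is a voiceless stop between vowels /u/ and /a/, so it voices to [g]. /foolaekuzuukaap/ → foolaeguzuugaap.
Rule 2 (final i-epenthesis): the form ends in the consonant /p/, so [i] is inserted word-finally. /foolaeguzuugaap/ → foolaeguzuugaapi.

foolaeguzuugaapi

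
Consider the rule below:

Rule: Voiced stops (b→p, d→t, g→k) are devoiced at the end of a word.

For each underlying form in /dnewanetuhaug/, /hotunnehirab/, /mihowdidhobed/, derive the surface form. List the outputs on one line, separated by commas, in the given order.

dnewanetuhauk, hotunnehirap, mihowdidhobet

/dnewanetuhaug/: /g/ is a voiced stop in word-final position, so it devoices to [k]. → [dnewanetuhauk].
/hotunnehirab/: /b/ is a voiced stop in word-final position, so it devoices to [p]. → [hotunnehirap].
/mihowdidhobed/: /d/ is a voiced stop in word-final position, so it devoices to [t]. → [mihowdidhobet].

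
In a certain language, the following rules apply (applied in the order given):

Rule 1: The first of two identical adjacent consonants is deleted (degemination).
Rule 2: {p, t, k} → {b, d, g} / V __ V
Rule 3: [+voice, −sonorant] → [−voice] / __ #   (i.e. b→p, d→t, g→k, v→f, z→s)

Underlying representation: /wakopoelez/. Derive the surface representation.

wagoboeles

Rule 1 (degemination): no segment meets the environment; /wakopoelez/ is unchanged.
Rule 2 (intervocalic voicing): /k/ is a voiceless stop between vowels /a/ and /o/, so it voices to [g]. /p/ is a voiceless stop between vowels /o/ and /o/, so it voices to [b]. /wakopoelez/ → wagoboelez.
Rule 3 (final devoicing): /z/ is a voiced obstruent in word-final position, so it devoices to [s]. /wagoboelez/ → wagoboeles.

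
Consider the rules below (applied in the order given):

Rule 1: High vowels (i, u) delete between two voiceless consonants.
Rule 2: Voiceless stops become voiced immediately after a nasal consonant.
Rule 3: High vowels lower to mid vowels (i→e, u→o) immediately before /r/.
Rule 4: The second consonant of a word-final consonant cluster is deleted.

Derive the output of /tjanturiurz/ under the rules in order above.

Rule 1 (high vowel syncope): no segment meets the environment; /tjanturiurz/ is unchanged.
Rule 2 (post-nasal voicing): /t/ is a voiceless stop immediately after the nasal /n/, so it voices to [d]. /tjanturiurz/ → tjanduriurz.
Rule 3 (pre-rhotic lowering): /u/ is a high vowel immediately before /r/, so it lowers to [o]. /u/ is a high vowel immediately before /r/, so it lowers to [o]. /tjanduriurz/ → tjandoriorz.
Rule 4 (final cluster simplification): /z/ is the second consonant of a word-final cluster /rz/, so it deletes. /tjandoriorz/ → tjandorior.

tjandorior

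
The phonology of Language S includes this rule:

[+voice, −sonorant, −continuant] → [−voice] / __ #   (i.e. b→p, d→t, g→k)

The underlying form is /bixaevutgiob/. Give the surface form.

bixaevutgiop

/b/ is a voiced stop in word-final position, so it devoices to [p].
Surface form: [bixaevutgiop].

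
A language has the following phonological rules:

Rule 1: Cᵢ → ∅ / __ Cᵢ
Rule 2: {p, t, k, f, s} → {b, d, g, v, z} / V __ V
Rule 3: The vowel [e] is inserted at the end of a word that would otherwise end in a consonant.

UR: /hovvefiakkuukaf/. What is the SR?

hoveviaguugafe

Rule 1 (degemination): /vv/ is a geminate; the first /v/ deletes. /kk/ is a geminate; the first /k/ deletes. /hovvefiakkuukaf/ → hovefiakuukaf.
Rule 2 (intervocalic voicing): /f/ is a voiceless obstruent between vowels /e/ and /i/, so it voices to [v]. /k/ is a voiceless obstruent between vowels /a/ and /u/, so it voices to [g]. /k/ is a voiceless obstruent between vowels /u/ and /a/, so it voices to [g]. /hovefiakuukaf/ → hoveviaguugaf.
Rule 3 (final e-epenthesis): the form ends in the consonant /f/, so [e] is inserted word-finally. /hoveviaguugaf/ → hoveviaguugafe.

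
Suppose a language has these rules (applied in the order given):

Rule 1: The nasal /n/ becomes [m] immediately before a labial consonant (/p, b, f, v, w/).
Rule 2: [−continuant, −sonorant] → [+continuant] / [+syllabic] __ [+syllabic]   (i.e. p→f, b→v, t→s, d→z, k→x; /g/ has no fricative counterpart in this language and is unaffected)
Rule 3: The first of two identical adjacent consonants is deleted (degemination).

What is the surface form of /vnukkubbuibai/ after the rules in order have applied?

vnukubuivai

Rule 1 (nasal place assimilation): no segment meets the environment; /vnukkubbuibai/ is unchanged.
Rule 2 (intervocalic spirantization): /b/ is a stop between vowels /i/ and /a/, so it spirantizes to the fricative [v]. /vnukkubbuibai/ → vnukkubbuivai.
Rule 3 (degemination): /kk/ is a geminate; the first /k/ deletes. /bb/ is a geminate; the first /b/ deletes. /vnukkubbuivai/ → vnukubuivai.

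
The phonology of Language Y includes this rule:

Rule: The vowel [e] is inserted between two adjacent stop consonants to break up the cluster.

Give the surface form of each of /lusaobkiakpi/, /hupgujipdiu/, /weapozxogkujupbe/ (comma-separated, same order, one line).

lusaobekiakepi, hupegujipediu, weapozxogekujupebe

/lusaobkiakpi/: /b/ and /k/ form a stop–stop cluster, so [e] is inserted between them. /k/ and /p/ form a stop–stop cluster, so [e] is inserted between them. → [lusaobekiakepi].
/hupgujipdiu/: /p/ and /g/ form a stop–stop cluster, so [e] is inserted between them. /p/ and /d/ form a stop–stop cluster, so [e] is inserted between them. → [hupegujipediu].
/weapozxogkujupbe/: /g/ and /k/ form a stop–stop cluster, so [e] is inserted between them. /p/ and /b/ form a stop–stop cluster, so [e] is inserted between them. → [weapozxogekujupebe].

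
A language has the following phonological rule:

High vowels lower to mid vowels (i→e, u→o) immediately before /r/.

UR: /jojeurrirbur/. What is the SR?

/u/ is a high vowel immediately before /r/, so it lowers to [o].
/i/ is a high vowel immediately before /r/, so it lowers to [e].
/u/ is a high vowel immediately before /r/, so it lowers to [o].
Surface form: [jojeorrerbor].

jojeorrerbor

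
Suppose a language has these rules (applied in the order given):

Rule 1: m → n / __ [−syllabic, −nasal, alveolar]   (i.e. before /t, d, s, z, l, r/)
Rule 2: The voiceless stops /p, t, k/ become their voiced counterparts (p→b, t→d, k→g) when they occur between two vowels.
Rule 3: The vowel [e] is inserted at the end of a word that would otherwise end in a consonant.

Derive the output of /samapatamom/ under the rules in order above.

samabadamome

Rule 1 (nasal place assimilation): no segment meets the environment; /samapatamom/ is unchanged.
Rule 2 (intervocalic voicing): /p/ is a voiceless stop between vowels /a/ and /a/, so it voices to [b]. /t/ is a voiceless stop between vowels /a/ and /a/, so it voices to [d]. /samapatamom/ → samabadamom.
Rule 3 (final e-epenthesis): the form ends in the consonant /m/, so [e] is inserted word-finally. /samabadamom/ → samabadamome.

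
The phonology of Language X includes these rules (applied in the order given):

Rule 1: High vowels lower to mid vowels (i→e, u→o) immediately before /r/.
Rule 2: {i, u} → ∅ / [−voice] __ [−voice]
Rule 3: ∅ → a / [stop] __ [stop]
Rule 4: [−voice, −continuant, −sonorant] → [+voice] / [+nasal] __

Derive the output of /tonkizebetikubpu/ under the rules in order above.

tongizebetakubapu

Rule 1 (pre-rhotic lowering): no segment meets the environment; /tonkizebetikubpu/ is unchanged.
Rule 2 (high vowel syncope): /i/ is a high vowel flanked by voiceless consonants /t/ and /k/, so it deletes. /tonkizebetikubpu/ → tonkizebetkubpu.
Rule 3 (stop-cluster a-epenthesis): /t/ and /k/ form a stop–stop cluster, so [a] is inserted between them. /b/ and /p/ form a stop–stop cluster, so [a] is inserted between them. /tonkizebetkubpu/ → tonkizebetakubapu.
Rule 4 (post-nasal voicing): /k/ is a voiceless stop immediately after the nasal /n/, so it voices to [g]. /tonkizebetakubapu/ → tongizebetakubapu.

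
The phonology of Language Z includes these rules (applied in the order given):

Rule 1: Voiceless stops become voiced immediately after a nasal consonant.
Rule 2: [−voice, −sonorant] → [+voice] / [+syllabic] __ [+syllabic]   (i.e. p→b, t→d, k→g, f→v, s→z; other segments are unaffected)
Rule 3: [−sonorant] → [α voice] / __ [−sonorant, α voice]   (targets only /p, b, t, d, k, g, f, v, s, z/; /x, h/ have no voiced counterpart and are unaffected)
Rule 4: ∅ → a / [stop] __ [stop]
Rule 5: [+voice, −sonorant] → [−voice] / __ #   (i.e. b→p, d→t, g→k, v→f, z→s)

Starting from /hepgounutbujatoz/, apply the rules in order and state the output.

hebagounudabujados

Rule 1 (post-nasal voicing): no segment meets the environment; /hepgounutbujatoz/ is unchanged.
Rule 2 (intervocalic voicing): /t/ is a voiceless obstruent between vowels /a/ and /o/, so it voices to [d]. /hepgounutbujatoz/ → hepgounutbujadoz.
Rule 3 (regressive voicing assimilation): /p/ precedes the voiced obstruent /g/, so it voices to [b] by assimilation. /t/ precedes the voiced obstruent /b/, so it voices to [d] by assimilation. /hepgounutbujadoz/ → hebgounudbujadoz.
Rule 4 (stop-cluster a-epenthesis): /b/ and /g/ form a stop–stop cluster, so [a] is inserted between them. /d/ and /b/ form a stop–stop cluster, so [a] is inserted between them. /hebgounudbujadoz/ → hebagounudabujadoz.
Rule 5 (final devoicing): /z/ is a voiced obstruent in word-final position, so it devoices to [s]. /hebagounudabujadoz/ → hebagounudabujados.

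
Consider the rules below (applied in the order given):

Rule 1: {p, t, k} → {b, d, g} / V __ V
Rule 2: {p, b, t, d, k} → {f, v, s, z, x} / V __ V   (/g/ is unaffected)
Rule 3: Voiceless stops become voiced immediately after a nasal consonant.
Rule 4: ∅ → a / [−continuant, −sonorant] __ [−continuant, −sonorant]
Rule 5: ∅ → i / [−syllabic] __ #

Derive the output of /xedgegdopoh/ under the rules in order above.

xedagegadovohi

Rule 1 (intervocalic voicing): /p/ is a voiceless stop between vowels /o/ and /o/, so it voices to [b]. /xedgegdopoh/ → xedgegdoboh.
Rule 2 (intervocalic spirantization): /b/ is a stop between vowels /o/ and /o/, so it spirantizes to the fricative [v]. /xedgegdoboh/ → xedgegdovoh.
Rule 3 (post-nasal voicing): no segment meets the environment; /xedgegdovoh/ is unchanged.
Rule 4 (stop-cluster a-epenthesis): /d/ and /g/ form a stop–stop cluster, so [a] is inserted between them. /g/ and /d/ form a stop–stop cluster, so [a] is inserted between them. /xedgegdovoh/ → xedagegadovoh.
Rule 5 (final i-epenthesis): the form ends in the consonant /h/, so [i] is inserted word-finally. /xedagegadovoh/ → xedagegadovohi.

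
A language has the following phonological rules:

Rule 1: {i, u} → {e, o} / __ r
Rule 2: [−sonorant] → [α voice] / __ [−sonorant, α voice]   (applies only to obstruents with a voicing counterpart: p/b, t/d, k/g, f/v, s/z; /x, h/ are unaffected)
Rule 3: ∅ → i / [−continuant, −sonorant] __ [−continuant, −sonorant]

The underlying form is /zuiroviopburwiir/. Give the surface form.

Rule 1 (pre-rhotic lowering): /i/ is a high vowel immediately before /r/, so it lowers to [e]. /u/ is a high vowel immediately before /r/, so it lowers to [o]. /i/ is a high vowel immediately before /r/, so it lowers to [e]. /zuiroviopburwiir/ → zueroviopborwier.
Rule 2 (regressive voicing assimilation): /p/ precedes the voiced obstruent /b/, so it voices to [b] by assimilation. /zueroviopborwier/ → zueroviobborwier.
Rule 3 (stop-cluster i-epenthesis): /b/ and /b/ form a stop–stop cluster, so [i] is inserted between them. /zueroviobborwier/ → zueroviobiborwier.

zueroviobiborwier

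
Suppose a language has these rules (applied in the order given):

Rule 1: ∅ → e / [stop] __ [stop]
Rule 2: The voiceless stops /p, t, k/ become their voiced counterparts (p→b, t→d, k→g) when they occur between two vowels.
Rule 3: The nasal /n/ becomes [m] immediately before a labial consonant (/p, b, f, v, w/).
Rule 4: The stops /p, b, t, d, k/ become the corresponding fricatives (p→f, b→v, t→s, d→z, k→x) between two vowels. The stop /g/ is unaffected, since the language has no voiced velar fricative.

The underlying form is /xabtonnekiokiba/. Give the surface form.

xavezonnegiogiva

Rule 1 (stop-cluster e-epenthesis): /b/ and /t/ form a stop–stop cluster, so [e] is inserted between them. /xabtonnekiokiba/ → xabetonnekiokiba.
Rule 2 (intervocalic voicing): /t/ is a voiceless stop between vowels /e/ and /o/, so it voices to [d]. /k/ is a voiceless stop between vowels /e/ and /i/, so it voices to [g]. /k/ is a voiceless stop between vowels /o/ and /i/, so it voices to [g]. /xabetonnekiokiba/ → xabedonnegiogiba.
Rule 3 (nasal place assimilation): no segment meets the environment; /xabedonnegiogiba/ is unchanged.
Rule 4 (intervocalic spirantization): /b/ is a stop between vowels /a/ and /e/, so it spirantizes to the fricative [v]. /d/ is a stop between vowels /e/ and /o/, so it spirantizes to the fricative [z]. /b/ is a stop between vowels /i/ and /a/, so it spirantizes to the fricative [v]. /xabedonnegiogiba/ → xavezonnegiogiva.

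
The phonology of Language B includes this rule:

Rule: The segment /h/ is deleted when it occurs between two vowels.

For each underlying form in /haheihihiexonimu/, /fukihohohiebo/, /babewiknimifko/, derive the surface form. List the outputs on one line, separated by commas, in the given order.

/haheihihiexonimu/: /h/ occurs between vowels /a/ and /e/, so it deletes. /h/ occurs between vowels /i/ and /i/, so it deletes. /h/ occurs between vowels /i/ and /i/, so it deletes. → [haeiiiexonimu].
/fukihohohiebo/: /h/ occurs between vowels /i/ and /o/, so it deletes. /h/ occurs between vowels /o/ and /o/, so it deletes. /h/ occurs between vowels /o/ and /i/, so it deletes. → [fukiooiebo].
/babewiknimifko/: the rule's environment is not met; surfaces unchanged as [babewiknimifko].

haeiiiexonimu, fukiooiebo, babewiknimifko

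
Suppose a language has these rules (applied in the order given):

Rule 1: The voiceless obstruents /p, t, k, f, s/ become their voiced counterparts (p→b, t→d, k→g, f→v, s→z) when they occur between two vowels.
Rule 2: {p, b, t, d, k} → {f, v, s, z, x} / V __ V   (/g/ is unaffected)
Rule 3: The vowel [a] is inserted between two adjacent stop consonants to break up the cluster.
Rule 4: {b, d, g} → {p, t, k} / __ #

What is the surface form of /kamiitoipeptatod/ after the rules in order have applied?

Rule 1 (intervocalic voicing): /t/ is a voiceless obstruent between vowels /i/ and /o/, so it voices to [d]. /p/ is a voiceless obstruent between vowels /i/ and /e/, so it voices to [b]. /t/ is a voiceless obstruent between vowels /a/ and /o/, so it voices to [d]. /kamiitoipeptatod/ → kamiidoibeptadod.
Rule 2 (intervocalic spirantization): /d/ is a stop between vowels /i/ and /o/, so it spirantizes to the fricative [z]. /b/ is a stop between vowels /i/ and /e/, so it spirantizes to the fricative [v]. /d/ is a stop between vowels /a/ and /o/, so it spirantizes to the fricative [z]. /kamiidoibeptadod/ → kamiizoiveptazod.
Rule 3 (stop-cluster a-epenthesis): /p/ and /t/ form a stop–stop cluster, so [a] is inserted between them. /kamiizoiveptazod/ → kamiizoivepatazod.
Rule 4 (final devoicing): /d/ is a voiced stop in word-final position, so it devoices to [t]. /kamiizoivepatazod/ → kamiizoivepatazot.

kamiizoivepatazot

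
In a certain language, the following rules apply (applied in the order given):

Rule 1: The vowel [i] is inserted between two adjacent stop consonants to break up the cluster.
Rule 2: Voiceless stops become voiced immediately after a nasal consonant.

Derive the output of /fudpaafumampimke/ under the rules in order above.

fudipaafumambimge

Rule 1 (stop-cluster i-epenthesis): /d/ and /p/ form a stop–stop cluster, so [i] is inserted between them. /fudpaafumampimke/ → fudipaafumampimke.
Rule 2 (post-nasal voicing): /p/ is a voiceless stop immediately after the nasal /m/, so it voices to [b]. /k/ is a voiceless stop immediately after the nasal /m/, so it voices to [g]. /fudipaafumampimke/ → fudipaafumambimge.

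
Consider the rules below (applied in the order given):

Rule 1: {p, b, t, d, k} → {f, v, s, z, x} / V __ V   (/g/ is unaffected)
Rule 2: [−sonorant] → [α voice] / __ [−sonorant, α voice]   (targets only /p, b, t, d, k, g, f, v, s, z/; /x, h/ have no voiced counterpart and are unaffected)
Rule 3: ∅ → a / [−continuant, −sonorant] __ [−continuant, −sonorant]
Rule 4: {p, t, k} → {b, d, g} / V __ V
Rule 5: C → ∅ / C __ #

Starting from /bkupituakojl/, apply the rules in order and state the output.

pagufisuaxoj

Rule 1 (intervocalic spirantization): /p/ is a stop between vowels /u/ and /i/, so it spirantizes to the fricative [f]. /t/ is a stop between vowels /i/ and /u/, so it spirantizes to the fricative [s]. /k/ is a stop between vowels /a/ and /o/, so it spirantizes to the fricative [x]. /bkupituakojl/ → bkufisuaxojl.
Rule 2 (regressive voicing assimilation): /b/ precedes the voiceless obstruent /k/, so it devoices to [p] by assimilation. /bkufisuaxojl/ → pkufisuaxojl.
Rule 3 (stop-cluster a-epenthesis): /p/ and /k/ form a stop–stop cluster, so [a] is inserted between them. /pkufisuaxojl/ → pakufisuaxojl.
Rule 4 (intervocalic voicing): /k/ is a voiceless stop between vowels /a/ and /u/, so it voices to [g]. /pakufisuaxojl/ → pagufisuaxojl.
Rule 5 (final cluster simplification): /l/ is the second consonant of a word-final cluster /jl/, so it deletes. /pagufisuaxojl/ → pagufisuaxoj.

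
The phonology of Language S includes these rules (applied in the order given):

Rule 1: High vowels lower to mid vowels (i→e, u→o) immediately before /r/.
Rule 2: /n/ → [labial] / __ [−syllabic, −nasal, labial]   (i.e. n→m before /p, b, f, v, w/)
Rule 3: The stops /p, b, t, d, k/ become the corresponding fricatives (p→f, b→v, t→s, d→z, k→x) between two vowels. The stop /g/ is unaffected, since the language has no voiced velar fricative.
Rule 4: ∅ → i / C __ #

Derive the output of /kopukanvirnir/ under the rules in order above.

kofuxamverneri

Rule 1 (pre-rhotic lowering): /i/ is a high vowel immediately before /r/, so it lowers to [e]. /i/ is a high vowel immediately before /r/, so it lowers to [e]. /kopukanvirnir/ → kopukanverner.
Rule 2 (nasal place assimilation): /n/ precedes the labial consonant /v/, so it assimilates in place to [m]. /kopukanverner/ → kopukamverner.
Rule 3 (intervocalic spirantization): /p/ is a stop between vowels /o/ and /u/, so it spirantizes to the fricative [f]. /k/ is a stop between vowels /u/ and /a/, so it spirantizes to the fricative [x]. /kopukamverner/ → kofuxamverner.
Rule 4 (final i-epenthesis): the form ends in the consonant /r/, so [i] is inserted word-finally. /kofuxamverner/ → kofuxamverneri.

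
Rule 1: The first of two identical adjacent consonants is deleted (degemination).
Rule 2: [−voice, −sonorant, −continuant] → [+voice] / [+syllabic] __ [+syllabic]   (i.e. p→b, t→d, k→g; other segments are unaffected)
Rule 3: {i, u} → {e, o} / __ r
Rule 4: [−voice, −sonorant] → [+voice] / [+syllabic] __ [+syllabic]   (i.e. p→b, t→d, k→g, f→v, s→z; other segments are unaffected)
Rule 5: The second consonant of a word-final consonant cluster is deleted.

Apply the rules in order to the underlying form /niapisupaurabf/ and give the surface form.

Rule 1 (degemination): no segment meets the environment; /niapisupaurabf/ is unchanged.
Rule 2 (intervocalic voicing): /p/ is a voiceless stop between vowels /a/ and /i/, so it voices to [b]. /p/ is a voiceless stop between vowels /u/ and /a/, so it voices to [b]. /niapisupaurabf/ → niabisubaurabf.
Rule 3 (pre-rhotic lowering): /u/ is a high vowel immediately before /r/, so it lowers to [o]. /niabisubaurabf/ → niabisubaorabf.
Rule 4 (intervocalic voicing): /s/ is a voiceless obstruent between vowels /i/ and /u/, so it voices to [z]. /niabisubaorabf/ → niabizubaorabf.
Rule 5 (final cluster simplification): /f/ is the second consonant of a word-final cluster /bf/, so it deletes. /niabizubaorabf/ → niabizubaorab.

niabizubaorab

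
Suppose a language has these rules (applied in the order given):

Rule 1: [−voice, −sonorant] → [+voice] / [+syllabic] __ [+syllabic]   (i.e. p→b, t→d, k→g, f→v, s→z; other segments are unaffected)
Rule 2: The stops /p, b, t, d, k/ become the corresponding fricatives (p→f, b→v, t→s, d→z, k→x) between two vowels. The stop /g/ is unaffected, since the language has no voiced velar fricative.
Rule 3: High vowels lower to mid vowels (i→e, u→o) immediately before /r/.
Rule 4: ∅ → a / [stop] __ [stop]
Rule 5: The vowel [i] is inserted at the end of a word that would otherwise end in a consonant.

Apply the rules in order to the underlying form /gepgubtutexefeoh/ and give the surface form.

gepagubatuzexeveohi

Rule 1 (intervocalic voicing): /t/ is a voiceless obstruent between vowels /u/ and /e/, so it voices to [d]. /f/ is a voiceless obstruent between vowels /e/ and /e/, so it voices to [v]. /gepgubtutexefeoh/ → gepgubtudexeveoh.
Rule 2 (intervocalic spirantization): /d/ is a stop between vowels /u/ and /e/, so it spirantizes to the fricative [z]. /gepgubtudexeveoh/ → gepgubtuzexeveoh.
Rule 3 (pre-rhotic lowering): no segment meets the environment; /gepgubtuzexeveoh/ is unchanged.
Rule 4 (stop-cluster a-epenthesis): /p/ and /g/ form a stop–stop cluster, so [a] is inserted between them. /b/ and /t/ form a stop–stop cluster, so [a] is inserted between them. /gepgubtuzexeveoh/ → gepagubatuzexeveoh.
Rule 5 (final i-epenthesis): the form ends in the consonant /h/, so [i] is inserted word-finally. /gepagubatuzexeveoh/ → gepagubatuzexeveohi.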